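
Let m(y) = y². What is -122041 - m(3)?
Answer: -122050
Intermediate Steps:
-122041 - m(3) = -122041 - 1*3² = -122041 - 1*9 = -122041 - 9 = -122050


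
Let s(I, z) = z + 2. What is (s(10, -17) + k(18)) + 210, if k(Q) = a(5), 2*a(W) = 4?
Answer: 197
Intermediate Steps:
a(W) = 2 (a(W) = (1/2)*4 = 2)
k(Q) = 2
s(I, z) = 2 + z
(s(10, -17) + k(18)) + 210 = ((2 - 17) + 2) + 210 = (-15 + 2) + 210 = -13 + 210 = 197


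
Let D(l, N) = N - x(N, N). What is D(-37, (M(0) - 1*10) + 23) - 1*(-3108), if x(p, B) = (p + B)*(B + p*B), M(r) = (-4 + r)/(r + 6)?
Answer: -25271/27 ≈ -935.96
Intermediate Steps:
M(r) = (-4 + r)/(6 + r)
x(p, B) = (B + p)*(B + B*p)
D(l, N) = N - N*(2*N + 2*N**2) (D(l, N) = N - N*(N + N + N**2 + N*N) = N - N*(N + N + N**2 + N**2) = N - N*(2*N + 2*N**2))
D(-37, (M(0) - 1*10) + 23) - 1*(-3108) = (((-4 + 0)/(6 + 0) - 1*10) + 23)*(1 - 2*(((-4 + 0)/(6 + 0) - 1*10) + 23)*(1 + (((-4 + 0)/(6 + 0) - 1*10) + 23))) - 1*(-3108) = ((-4/6 - 10) + 23)*(1 - 2*((-4/6 - 10) + 23)*(1 + ((-4/6 - 10) + 23))) + 3108 = (((1/6)*(-4) - 10) + 23)*(1 - 2*(((1/6)*(-4) - 10) + 23)*(1 + (((1/6)*(-4) - 10) + 23))) + 3108 = ((-2/3 - 10) + 23)*(1 - 2*((-2/3 - 10) + 23)*(1 + ((-2/3 - 10) + 23))) + 3108 = (-32/3 + 23)*(1 - 2*(-32/3 + 23)*(1 + (-32/3 + 23))) + 3108 = 37*(1 - 2*37/3*(1 + 37/3))/3 + 3108 = 37*(1 - 2*37/3*40/3)/3 + 3108 = 37*(1 - 2960/9)/3 + 3108 = (37/3)*(-2951/9) + 3108 = -109187/27 + 3108 = -25271/27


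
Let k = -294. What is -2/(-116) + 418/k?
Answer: -11975/8526 ≈ -1.4045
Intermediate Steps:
-2/(-116) + 418/k = -2/(-116) + 418/(-294) = -2*(-1/116) + 418*(-1/294) = 1/58 - 209/147 = -11975/8526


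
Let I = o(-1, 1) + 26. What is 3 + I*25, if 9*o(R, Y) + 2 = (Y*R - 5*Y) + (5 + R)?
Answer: 5777/9 ≈ 641.89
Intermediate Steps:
o(R, Y) = ⅓ - 5*Y/9 + R/9 + R*Y/9 (o(R, Y) = -2/9 + ((Y*R - 5*Y) + (5 + R))/9 = -2/9 + ((R*Y - 5*Y) + (5 + R))/9 = -2/9 + ((-5*Y + R*Y) + (5 + R))/9 = -2/9 + (5 + R - 5*Y + R*Y)/9 = -2/9 + (5/9 - 5*Y/9 + R/9 + R*Y/9) = ⅓ - 5*Y/9 + R/9 + R*Y/9)
I = 230/9 (I = (⅓ - 5/9*1 + (⅑)*(-1) + (⅑)*(-1)*1) + 26 = (⅓ - 5/9 - ⅑ - ⅑) + 26 = -4/9 + 26 = 230/9 ≈ 25.556)
3 + I*25 = 3 + (230/9)*25 = 3 + 5750/9 = 5777/9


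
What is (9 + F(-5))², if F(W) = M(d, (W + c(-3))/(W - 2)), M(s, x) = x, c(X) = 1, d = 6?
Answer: 4489/49 ≈ 91.612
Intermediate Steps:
F(W) = (1 + W)/(-2 + W) (F(W) = (W + 1)/(W - 2) = (1 + W)/(-2 + W))
(9 + F(-5))² = (9 + (1 - 5)/(-2 - 5))² = (9 - 4/(-7))² = (9 - ⅐*(-4))² = (9 + 4/7)² = (67/7)² = 4489/49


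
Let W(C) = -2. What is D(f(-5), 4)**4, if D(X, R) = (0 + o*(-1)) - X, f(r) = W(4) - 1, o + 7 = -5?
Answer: 50625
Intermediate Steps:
o = -12 (o = -7 - 5 = -12)
f(r) = -3 (f(r) = -2 - 1 = -3)
D(X, R) = 12 - X (D(X, R) = (0 - 12*(-1)) - X = (0 + 12) - X = 12 - X)
D(f(-5), 4)**4 = (12 - 1*(-3))**4 = (12 + 3)**4 = 15**4 = 50625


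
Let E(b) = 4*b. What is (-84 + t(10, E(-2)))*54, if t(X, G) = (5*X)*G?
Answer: -26136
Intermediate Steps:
t(X, G) = 5*G*X
(-84 + t(10, E(-2)))*54 = (-84 + 5*(4*(-2))*10)*54 = (-84 + 5*(-8)*10)*54 = (-84 - 400)*54 = -484*54 = -26136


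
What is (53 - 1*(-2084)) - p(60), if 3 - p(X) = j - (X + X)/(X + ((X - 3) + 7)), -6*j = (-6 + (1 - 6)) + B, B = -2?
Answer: 397147/186 ≈ 2135.2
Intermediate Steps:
j = 13/6 (j = -((-6 + (1 - 6)) - 2)/6 = -((-6 - 5) - 2)/6 = -(-11 - 2)/6 = -⅙*(-13) = 13/6 ≈ 2.1667)
p(X) = ⅚ + 2*X/(4 + 2*X) (p(X) = 3 - (13/6 - (X + X)/(X + ((X - 3) + 7))) = 3 - (13/6 - 2*X/(X + ((-3 + X) + 7))) = 3 - (13/6 - 2*X/(X + (4 + X))) = 3 - (13/6 - 2*X/(4 + 2*X)) = 3 + (-13/6 + 2*X/(4 + 2*X)) = ⅚ + 2*X/(4 + 2*X))
(53 - 1*(-2084)) - p(60) = (53 - 1*(-2084)) - (10 + 11*60)/(6*(2 + 60)) = (53 + 2084) - (10 + 660)/(6*62) = 2137 - 670/(6*62) = 2137 - 1*335/186 = 2137 - 335/186 = 397147/186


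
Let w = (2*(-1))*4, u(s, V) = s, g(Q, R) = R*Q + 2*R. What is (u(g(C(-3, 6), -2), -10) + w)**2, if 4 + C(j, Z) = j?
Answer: 4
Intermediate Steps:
C(j, Z) = -4 + j
g(Q, R) = 2*R + Q*R (g(Q, R) = Q*R + 2*R = 2*R + Q*R)
w = -8 (w = -2*4 = -8)
(u(g(C(-3, 6), -2), -10) + w)**2 = (-2*(2 + (-4 - 3)) - 8)**2 = (-2*(2 - 7) - 8)**2 = (-2*(-5) - 8)**2 = (10 - 8)**2 = 2**2 = 4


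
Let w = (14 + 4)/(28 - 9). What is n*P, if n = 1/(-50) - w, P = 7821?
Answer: -7187499/950 ≈ -7565.8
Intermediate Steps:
w = 18/19 ≈ 0.94737
n = -919/950 (n = 1/(-50) - 1*18/19 = -1/50 - 18/19 = -919/950 ≈ -0.96737)
n*P = -919/950*7821 = -7187499/950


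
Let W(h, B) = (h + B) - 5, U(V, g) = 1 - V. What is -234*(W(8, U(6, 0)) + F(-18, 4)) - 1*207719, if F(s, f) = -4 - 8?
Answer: -204443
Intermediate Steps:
F(s, f) = -12
W(h, B) = -5 + B + h (W(h, B) = (B + h) - 5 = -5 + B + h)
-234*(W(8, U(6, 0)) + F(-18, 4)) - 1*207719 = -234*((-5 + (1 - 1*6) + 8) - 12) - 1*207719 = -234*((-5 + (1 - 6) + 8) - 12) - 207719 = -234*((-5 - 5 + 8) - 12) - 207719 = -234*(-2 - 12) - 207719 = -234*(-14) - 207719 = 3276 - 207719 = -204443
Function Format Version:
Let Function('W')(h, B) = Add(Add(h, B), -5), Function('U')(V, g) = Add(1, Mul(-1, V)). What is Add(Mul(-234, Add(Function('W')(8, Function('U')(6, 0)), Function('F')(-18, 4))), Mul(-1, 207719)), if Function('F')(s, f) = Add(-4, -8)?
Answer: -204443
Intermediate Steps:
Function('F')(s, f) = -12
Function('W')(h, B) = Add(-5, B, h) (Function('W')(h, B) = Add(Add(B, h), -5) = Add(-5, B, h))
Add(Mul(-234, Add(Function('W')(8, Function('U')(6, 0)), Function('F')(-18, 4))), Mul(-1, 207719)) = Add(Mul(-234, Add(Add(-5, Add(1, Mul(-1, 6)), 8), -12)), Mul(-1, 207719)) = Add(Mul(-234, Add(Add(-5, Add(1, -6), 8), -12)), -207719) = Add(Mul(-234, Add(Add(-5, -5, 8), -12)), -207719) = Add(Mul(-234, Add(-2, -12)), -207719) = Add(Mul(-234, -14), -207719) = Add(3276, -207719) = -204443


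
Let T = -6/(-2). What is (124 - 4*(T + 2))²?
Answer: 10816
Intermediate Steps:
T = 3 (T = -6*(-½) = 3)
(124 - 4*(T + 2))² = (124 - 4*(3 + 2))² = (124 - 4*5)² = (124 - 20)² = 104² = 10816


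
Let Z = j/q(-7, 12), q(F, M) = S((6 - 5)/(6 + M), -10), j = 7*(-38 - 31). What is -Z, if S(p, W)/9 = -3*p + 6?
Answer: 46/5 ≈ 9.2000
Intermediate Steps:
j = -483 (j = 7*(-69) = -483)
S(p, W) = 54 - 27*p (S(p, W) = 9*(-3*p + 6) = 9*(6 - 3*p) = 54 - 27*p)
q(F, M) = 54 - 27/(6 + M) (q(F, M) = 54 - 27*(6 - 5)/(6 + M) = 54 - 27/(6 + M))
Z = -46/5 (Z = -483*(6 + 12)/(27*(11 + 2*12)) = -483*2/(3*(11 + 24)) = -483/(27*(1/18)*35) = -483/105/2 = -483*2/105 = -46/5 ≈ -9.2000)
-Z = -1*(-46/5) = 46/5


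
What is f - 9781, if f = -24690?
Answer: -34471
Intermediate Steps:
f - 9781 = -24690 - 9781 = -34471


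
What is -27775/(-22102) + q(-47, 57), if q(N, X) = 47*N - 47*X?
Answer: -108006801/22102 ≈ -4886.7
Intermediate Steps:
q(N, X) = -47*X + 47*N
-27775/(-22102) + q(-47, 57) = -27775/(-22102) + (-47*57 + 47*(-47)) = -27775*(-1/22102) + (-2679 - 2209) = 27775/22102 - 4888 = -108006801/22102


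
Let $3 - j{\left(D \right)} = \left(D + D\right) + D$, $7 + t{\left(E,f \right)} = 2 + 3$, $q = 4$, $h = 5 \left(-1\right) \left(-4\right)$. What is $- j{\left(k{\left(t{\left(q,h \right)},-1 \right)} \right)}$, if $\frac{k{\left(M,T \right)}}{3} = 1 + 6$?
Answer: $60$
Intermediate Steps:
$h = 20$ ($h = \left(-5\right) \left(-4\right) = 20$)
$t{\left(E,f \right)} = -2$ ($t{\left(E,f \right)} = -7 + \left(2 + 3\right) = -7 + 5 = -2$)
$k{\left(M,T \right)} = 21$ ($k{\left(M,T \right)} = 3 \left(1 + 6\right) = 3 \cdot 7 = 21$)
$j{\left(D \right)} = 3 - 3 D$ ($j{\left(D \right)} = 3 - \left(\left(D + D\right) + D\right) = 3 - \left(2 D + D\right) = 3 - 3 D$)
$- j{\left(k{\left(t{\left(q,h \right)},-1 \right)} \right)} = - (3 - 63) = \left(-1\right) \left(-60\right) = 60$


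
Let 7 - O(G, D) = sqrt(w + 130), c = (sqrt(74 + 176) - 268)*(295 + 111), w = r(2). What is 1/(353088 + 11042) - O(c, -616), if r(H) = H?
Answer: -2548909/364130 + 2*sqrt(33) ≈ 4.4891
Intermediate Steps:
w = 2
c = -108808 + 2030*sqrt(10) (c = (sqrt(250) - 268)*406 = (5*sqrt(10) - 268)*406 = (-268 + 5*sqrt(10))*406 = -108808 + 2030*sqrt(10) ≈ -1.0239e+5)
O(G, D) = 7 - 2*sqrt(33) (O(G, D) = 7 - sqrt(2 + 130) = 7 - sqrt(132) = 7 - 2*sqrt(33))
1/(353088 + 11042) - O(c, -616) = 1/(353088 + 11042) - (7 - 2*sqrt(33)) = 1/364130 + (-7 + 2*sqrt(33)) = -2548909/364130 + 2*sqrt(33)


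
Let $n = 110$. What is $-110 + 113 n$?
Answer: $12320$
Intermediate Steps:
$-110 + 113 n = -110 + 113 \cdot 110 = -110 + 12430 = 12320$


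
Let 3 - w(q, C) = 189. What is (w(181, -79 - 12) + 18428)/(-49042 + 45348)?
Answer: -9121/1847 ≈ -4.9383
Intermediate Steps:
w(q, C) = -186 (w(q, C) = 3 - 1*189 = 3 - 189 = -186)
(w(181, -79 - 12) + 18428)/(-49042 + 45348) = (-186 + 18428)/(-49042 + 45348) = 18242/(-3694) = 18242*(-1/3694) = -9121/1847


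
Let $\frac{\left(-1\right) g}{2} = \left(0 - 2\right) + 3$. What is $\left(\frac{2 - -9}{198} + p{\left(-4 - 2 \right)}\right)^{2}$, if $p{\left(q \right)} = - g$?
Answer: $\frac{1369}{324} \approx 4.2253$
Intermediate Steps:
$g = -2$ ($g = - 2 \left(\left(0 - 2\right) + 3\right) = - 2 \left(-2 + 3\right) = \left(-2\right) 1 = -2$)
$p{\left(q \right)} = 2$ ($p{\left(q \right)} = \left(-1\right) \left(-2\right) = 2$)
$\left(\frac{2 - -9}{198} + p{\left(-4 - 2 \right)}\right)^{2} = \left(\frac{2 - -9}{198} + 2\right)^{2} = \left(\left(2 + 9\right) \frac{1}{198} + 2\right)^{2} = \left(11 \cdot \frac{1}{198} + 2\right)^{2} = \left(\frac{1}{18} + 2\right)^{2} = \left(\frac{37}{18}\right)^{2} = \frac{1369}{324}$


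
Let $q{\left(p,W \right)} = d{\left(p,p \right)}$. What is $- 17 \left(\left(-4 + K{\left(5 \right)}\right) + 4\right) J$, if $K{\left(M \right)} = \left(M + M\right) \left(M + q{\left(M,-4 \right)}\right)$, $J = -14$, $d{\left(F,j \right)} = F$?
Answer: $23800$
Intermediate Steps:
$q{\left(p,W \right)} = p$
$K{\left(M \right)} = 4 M^{2}$ ($K{\left(M \right)} = \left(M + M\right) \left(M + M\right) = 2 M 2 M = 4 M^{2}$)
$- 17 \left(\left(-4 + K{\left(5 \right)}\right) + 4\right) J = - 17 \left(\left(-4 + 4 \cdot 5^{2}\right) + 4\right) \left(-14\right) = - 17 \left(\left(-4 + 4 \cdot 25\right) + 4\right) \left(-14\right) = - 17 \left(\left(-4 + 100\right) + 4\right) \left(-14\right) = - 17 \left(96 + 4\right) \left(-14\right) = \left(-17\right) 100 \left(-14\right) = \left(-1700\right) \left(-14\right) = 23800$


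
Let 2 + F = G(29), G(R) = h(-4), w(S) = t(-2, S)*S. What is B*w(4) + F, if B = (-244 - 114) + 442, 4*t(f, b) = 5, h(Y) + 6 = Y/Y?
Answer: 413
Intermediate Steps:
h(Y) = -5 (h(Y) = -6 + Y/Y = -6 + 1 = -5)
t(f, b) = 5/4 (t(f, b) = (¼)*5 = 5/4)
w(S) = 5*S/4
G(R) = -5
F = -7 (F = -2 - 5 = -7)
B = 84 (B = -358 + 442 = 84)
B*w(4) + F = 84*((5/4)*4) - 7 = 84*5 - 7 = 420 - 7 = 413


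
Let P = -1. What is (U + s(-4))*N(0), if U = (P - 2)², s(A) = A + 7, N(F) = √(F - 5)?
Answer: 12*I*√5 ≈ 26.833*I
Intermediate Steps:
N(F) = √(-5 + F)
s(A) = 7 + A
U = 9 (U = (-1 - 2)² = (-3)² = 9)
(U + s(-4))*N(0) = (9 + (7 - 4))*√(-5 + 0) = (9 + 3)*√(-5) = 12*(I*√5) = 12*I*√5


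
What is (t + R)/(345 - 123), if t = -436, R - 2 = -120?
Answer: -277/111 ≈ -2.4955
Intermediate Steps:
R = -118 (R = 2 - 120 = -118)
(t + R)/(345 - 123) = (-436 - 118)/(345 - 123) = -554/222 = -554*1/222 = -277/111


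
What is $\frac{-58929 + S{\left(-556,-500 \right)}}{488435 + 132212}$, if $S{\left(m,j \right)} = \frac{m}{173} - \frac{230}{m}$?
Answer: $- \frac{2834265999}{29849396818} \approx -0.094952$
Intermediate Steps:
$S{\left(m,j \right)} = - \frac{230}{m} + \frac{m}{173}$ ($S{\left(m,j \right)} = m \frac{1}{173} - \frac{230}{m} = \frac{m}{173} - \frac{230}{m} = - \frac{230}{m} + \frac{m}{173}$)
$\frac{-58929 + S{\left(-556,-500 \right)}}{488435 + 132212} = \frac{-58929 + \left(- \frac{230}{-556} + \frac{1}{173} \left(-556\right)\right)}{488435 + 132212} = \frac{-58929 - \frac{134673}{48094}}{620647} = \left(-58929 + \left(\frac{115}{278} - \frac{556}{173}\right)\right) \frac{1}{620647} = \left(-58929 - \frac{134673}{48094}\right) \frac{1}{620647} = \left(- \frac{2834265999}{48094}\right) \frac{1}{620647} = - \frac{2834265999}{29849396818}$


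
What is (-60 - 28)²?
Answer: 7744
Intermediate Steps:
(-60 - 28)² = (-88)² = 7744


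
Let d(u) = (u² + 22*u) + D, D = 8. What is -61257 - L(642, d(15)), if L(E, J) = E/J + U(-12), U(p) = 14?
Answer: -34496215/563 ≈ -61272.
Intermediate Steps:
d(u) = 8 + u² + 22*u (d(u) = (u² + 22*u) + 8 = 8 + u² + 22*u)
L(E, J) = 14 + E/J (L(E, J) = E/J + 14 = 14 + E/J)
-61257 - L(642, d(15)) = -61257 - (14 + 642/(8 + 15² + 22*15)) = -61257 - (14 + 642/(8 + 225 + 330)) = -61257 - (14 + 642/563) = -61257 - 1*8524/563 = -61257 - 8524/563 = -34496215/563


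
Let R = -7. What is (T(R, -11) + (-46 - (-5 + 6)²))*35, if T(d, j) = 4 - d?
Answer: -1260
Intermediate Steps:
(T(R, -11) + (-46 - (-5 + 6)²))*35 = ((4 - 1*(-7)) + (-46 - (-5 + 6)²))*35 = ((4 + 7) + (-46 - 1*1²))*35 = (11 + (-46 - 1*1))*35 = (11 + (-46 - 1))*35 = (11 - 47)*35 = -36*35 = -1260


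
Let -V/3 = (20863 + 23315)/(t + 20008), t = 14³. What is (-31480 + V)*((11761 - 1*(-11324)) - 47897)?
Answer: 246867508849/316 ≈ 7.8123e+8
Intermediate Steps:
t = 2744
V = -7363/1264 (V = -3*(20863 + 23315)/(2744 + 20008) = -132534/22752 = -3*7363/3792 = -7363/1264 ≈ -5.8252)
(-31480 + V)*((11761 - 1*(-11324)) - 47897) = (-31480 - 7363/1264)*((11761 - 1*(-11324)) - 47897) = -39798083*((11761 + 11324) - 47897)/1264 = -39798083*(23085 - 47897)/1264 = -39798083/1264*(-24812) = 246867508849/316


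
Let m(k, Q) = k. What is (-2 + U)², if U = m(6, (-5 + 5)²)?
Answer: 16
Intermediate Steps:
U = 6
(-2 + U)² = (-2 + 6)² = 4² = 16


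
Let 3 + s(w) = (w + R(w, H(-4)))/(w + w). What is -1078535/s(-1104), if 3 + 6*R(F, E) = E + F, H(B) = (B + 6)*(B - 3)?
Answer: 14288431680/31999 ≈ 4.4653e+5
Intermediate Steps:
H(B) = (-3 + B)*(6 + B) (H(B) = (6 + B)*(-3 + B) = (-3 + B)*(6 + B))
R(F, E) = -½ + E/6 + F/6 (R(F, E) = -½ + (E + F)/6 = -½ + (E/6 + F/6) = -½ + E/6 + F/6)
s(w) = -3 + (-17/6 + 7*w/6)/(2*w) (s(w) = -3 + (w + (-½ + (-18 + (-4)² + 3*(-4))/6 + w/6))/(w + w) = -3 + (w + (-½ + (-18 + 16 - 12)/6 + w/6))/((2*w)) = -3 + (w + (-½ + (⅙)*(-14) + w/6))*(1/(2*w)) = -3 + (w + (-½ - 7/3 + w/6))*(1/(2*w)) = -3 + (w + (-17/6 + w/6))*(1/(2*w)) = -3 + (-17/6 + 7*w/6)*(1/(2*w)) = -3 + (-17/6 + 7*w/6)/(2*w))
-1078535/s(-1104) = -1078535*(-13248/(-17 - 29*(-1104))) = -1078535*(-13248/(-17 + 32016)) = -1078535/((1/12)*(-1/1104)*31999) = -1078535/(-31999/13248) = -1078535*(-13248/31999) = 14288431680/31999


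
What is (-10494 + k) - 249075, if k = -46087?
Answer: -305656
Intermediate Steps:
(-10494 + k) - 249075 = (-10494 - 46087) - 249075 = -56581 - 249075 = -305656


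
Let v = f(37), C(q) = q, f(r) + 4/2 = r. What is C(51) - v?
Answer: 16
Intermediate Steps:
f(r) = -2 + r
v = 35 (v = -2 + 37 = 35)
C(51) - v = 51 - 1*35 = 51 - 35 = 16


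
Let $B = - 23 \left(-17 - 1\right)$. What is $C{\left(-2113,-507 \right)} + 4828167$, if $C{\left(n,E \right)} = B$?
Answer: $4828581$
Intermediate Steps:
$B = 414$ ($B = \left(-23\right) \left(-18\right) = 414$)
$C{\left(n,E \right)} = 414$
$C{\left(-2113,-507 \right)} + 4828167 = 414 + 4828167 = 4828581$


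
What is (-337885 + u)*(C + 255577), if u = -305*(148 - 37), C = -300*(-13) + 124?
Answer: -96504075740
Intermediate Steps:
C = 4024 (C = 3900 + 124 = 4024)
u = -33855 (u = -305*111 = -33855)
(-337885 + u)*(C + 255577) = (-337885 - 33855)*(4024 + 255577) = -371740*259601 = -96504075740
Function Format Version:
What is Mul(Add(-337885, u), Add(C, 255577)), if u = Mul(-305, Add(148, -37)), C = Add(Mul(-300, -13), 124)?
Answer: -96504075740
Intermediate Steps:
C = 4024 (C = Add(3900, 124) = 4024)
u = -33855 (u = Mul(-305, 111) = -33855)
Mul(Add(-337885, u), Add(C, 255577)) = Mul(Add(-337885, -33855), Add(4024, 255577)) = Mul(-371740, 259601) = -96504075740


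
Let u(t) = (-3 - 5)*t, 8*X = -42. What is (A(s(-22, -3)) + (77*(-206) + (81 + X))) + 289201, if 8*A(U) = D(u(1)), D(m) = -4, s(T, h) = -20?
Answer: 1093657/4 ≈ 2.7341e+5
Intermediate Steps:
X = -21/4 (X = (⅛)*(-42) = -21/4 ≈ -5.2500)
u(t) = -8*t
A(U) = -½ (A(U) = (⅛)*(-4) = -½)
(A(s(-22, -3)) + (77*(-206) + (81 + X))) + 289201 = (-½ + (77*(-206) + (81 - 21/4))) + 289201 = (-½ + (-15862 + 303/4)) + 289201 = (-½ - 63145/4) + 289201 = -63147/4 + 289201 = 1093657/4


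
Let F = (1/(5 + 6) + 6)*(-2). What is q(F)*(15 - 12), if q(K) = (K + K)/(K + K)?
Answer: 3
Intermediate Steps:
F = -134/11 (F = (1/11 + 6)*(-2) = (67/11)*(-2) = -134/11 ≈ -12.182)
q(K) = 1 (q(K) = (2*K)/((2*K)) = (2*K)*(1/(2*K)) = 1)
q(F)*(15 - 12) = 1*(15 - 12) = 1*3 = 3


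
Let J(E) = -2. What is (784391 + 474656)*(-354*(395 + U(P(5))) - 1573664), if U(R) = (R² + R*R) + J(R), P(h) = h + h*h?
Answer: -2958742823342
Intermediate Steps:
P(h) = h + h²
U(R) = -2 + 2*R² (U(R) = (R² + R*R) - 2 = (R² + R²) - 2 = 2*R² - 2 = -2 + 2*R²)
(784391 + 474656)*(-354*(395 + U(P(5))) - 1573664) = (784391 + 474656)*(-354*(395 + (-2 + 2*(5*(1 + 5))²)) - 1573664) = 1259047*(-354*(395 + (-2 + 2*(5*6)²)) - 1573664) = 1259047*(-354*(395 + (-2 + 2*30²)) - 1573664) = 1259047*(-354*(395 + (-2 + 2*900)) - 1573664) = 1259047*(-354*(395 + (-2 + 1800)) - 1573664) = 1259047*(-354*(395 + 1798) - 1573664) = 1259047*(-354*2193 - 1573664) = 1259047*(-776322 - 1573664) = 1259047*(-2349986) = -2958742823342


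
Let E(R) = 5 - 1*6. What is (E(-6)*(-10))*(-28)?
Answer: -280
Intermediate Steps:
E(R) = -1 (E(R) = 5 - 6 = -1)
(E(-6)*(-10))*(-28) = -1*(-10)*(-28) = 10*(-28) = -280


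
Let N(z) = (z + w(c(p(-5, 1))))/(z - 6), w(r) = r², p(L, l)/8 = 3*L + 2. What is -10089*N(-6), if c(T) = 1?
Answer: -16815/4 ≈ -4203.8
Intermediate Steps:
p(L, l) = 16 + 24*L (p(L, l) = 8*(3*L + 2) = 8*(2 + 3*L) = 16 + 24*L)
N(z) = (1 + z)/(-6 + z) (N(z) = (z + 1²)/(z - 6) = (z + 1)/(-6 + z) = (1 + z)/(-6 + z))
-10089*N(-6) = -10089*(1 - 6)/(-6 - 6) = -10089*(-5)/(-12) = -(-3363)*(-5)/4 = -10089*5/12 = -16815/4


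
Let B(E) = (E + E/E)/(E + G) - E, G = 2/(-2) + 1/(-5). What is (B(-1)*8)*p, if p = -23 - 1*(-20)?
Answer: -24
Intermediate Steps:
p = -3 (p = -23 + 20 = -3)
G = -6/5 (G = 2*(-½) + 1*(-⅕) = -1 - ⅕ = -6/5 ≈ -1.2000)
B(E) = -E + (1 + E)/(-6/5 + E) (B(E) = (E + E/E)/(E - 6/5) - E = (E + 1)/(-6/5 + E) - E = (1 + E)/(-6/5 + E) - E = -E + (1 + E)/(-6/5 + E))
(B(-1)*8)*p = (((5 - 5*(-1)² + 11*(-1))/(-6 + 5*(-1)))*8)*(-3) = (((5 - 5*1 - 11)/(-6 - 5))*8)*(-3) = (((5 - 5 - 11)/(-11))*8)*(-3) = (-1/11*(-11)*8)*(-3) = (1*8)*(-3) = 8*(-3) = -24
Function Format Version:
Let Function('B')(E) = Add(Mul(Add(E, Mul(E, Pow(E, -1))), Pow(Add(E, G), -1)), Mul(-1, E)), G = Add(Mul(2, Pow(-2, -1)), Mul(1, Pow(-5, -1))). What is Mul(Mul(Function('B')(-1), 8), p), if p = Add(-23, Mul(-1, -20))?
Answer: -24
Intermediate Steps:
p = -3 (p = Add(-23, 20) = -3)
G = Rational(-6, 5) (G = Add(Mul(2, Rational(-1, 2)), Mul(1, Rational(-1, 5))) = Add(-1, Rational(-1, 5)) = Rational(-6, 5) ≈ -1.2000)
Function('B')(E) = Add(Mul(-1, E), Mul(Pow(Add(Rational(-6, 5), E), -1), Add(1, E))) (Function('B')(E) = Add(Mul(Add(E, Mul(E, Pow(E, -1))), Pow(Add(E, Rational(-6, 5)), -1)), Mul(-1, E)) = Add(Mul(Add(E, 1), Pow(Add(Rational(-6, 5), E), -1)), Mul(-1, E)) = Add(Mul(Add(1, E), Pow(Add(Rational(-6, 5), E), -1)), Mul(-1, E)) = Add(Mul(Pow(Add(Rational(-6, 5), E), -1), Add(1, E)), Mul(-1, E)) = Add(Mul(-1, E), Mul(Pow(Add(Rational(-6, 5), E), -1), Add(1, E))))
Mul(Mul(Function('B')(-1), 8), p) = Mul(Mul(Mul(Pow(Add(-6, Mul(5, -1)), -1), Add(5, Mul(-5, Pow(-1, 2)), Mul(11, -1))), 8), -3) = Mul(Mul(Mul(Pow(Add(-6, -5), -1), Add(5, Mul(-5, 1), -11)), 8), -3) = Mul(Mul(Mul(Pow(-11, -1), Add(5, -5, -11)), 8), -3) = Mul(Mul(Mul(Rational(-1, 11), -11), 8), -3) = Mul(Mul(1, 8), -3) = Mul(8, -3) = -24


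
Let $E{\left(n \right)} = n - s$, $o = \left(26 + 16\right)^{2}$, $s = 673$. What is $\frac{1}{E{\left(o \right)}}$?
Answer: $\frac{1}{1091} \approx 0.00091659$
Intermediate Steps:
$o = 1764$ ($o = 42^{2} = 1764$)
$E{\left(n \right)} = -673 + n$ ($E{\left(n \right)} = n - 673 = -673 + n$)
$\frac{1}{E{\left(o \right)}} = \frac{1}{-673 + 1764} = \frac{1}{1091}$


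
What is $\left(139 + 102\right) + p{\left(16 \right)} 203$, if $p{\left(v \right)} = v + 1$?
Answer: $3692$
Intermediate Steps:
$p{\left(v \right)} = 1 + v$
$\left(139 + 102\right) + p{\left(16 \right)} 203 = \left(139 + 102\right) + \left(1 + 16\right) 203 = 241 + 17 \cdot 203 = 241 + 3451 = 3692$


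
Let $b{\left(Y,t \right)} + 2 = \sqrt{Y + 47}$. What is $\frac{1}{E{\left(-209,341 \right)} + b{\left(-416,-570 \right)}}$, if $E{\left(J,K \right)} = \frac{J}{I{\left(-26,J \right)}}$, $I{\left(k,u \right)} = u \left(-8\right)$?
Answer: $- \frac{136}{23905} - \frac{192 i \sqrt{41}}{23905} \approx -0.0056892 - 0.051429 i$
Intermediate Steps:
$b{\left(Y,t \right)} = -2 + \sqrt{47 + Y}$ ($b{\left(Y,t \right)} = -2 + \sqrt{Y + 47} = -2 + \sqrt{47 + Y}$)
$I{\left(k,u \right)} = - 8 u$
$E{\left(J,K \right)} = - \frac{1}{8}$ ($E{\left(J,K \right)} = \frac{J}{\left(-8\right) J} = J \left(- \frac{1}{8 J}\right) = - \frac{1}{8}$)
$\frac{1}{E{\left(-209,341 \right)} + b{\left(-416,-570 \right)}} = \frac{1}{- \frac{1}{8} - \left(2 - \sqrt{47 - 416}\right)} = \frac{1}{- \frac{1}{8} - \left(2 - \sqrt{-369}\right)} = \frac{1}{- \frac{1}{8} - \left(2 - 3 i \sqrt{41}\right)} = \frac{1}{- \frac{17}{8} + 3 i \sqrt{41}}$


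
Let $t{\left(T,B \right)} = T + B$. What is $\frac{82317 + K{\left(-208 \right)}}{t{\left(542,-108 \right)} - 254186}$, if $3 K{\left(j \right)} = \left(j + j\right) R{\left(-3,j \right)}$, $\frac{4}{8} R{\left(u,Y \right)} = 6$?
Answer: $- \frac{80653}{253752} \approx -0.31784$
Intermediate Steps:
$R{\left(u,Y \right)} = 12$ ($R{\left(u,Y \right)} = 2 \cdot 6 = 12$)
$K{\left(j \right)} = 8 j$ ($K{\left(j \right)} = \frac{\left(j + j\right) 12}{3} = \frac{2 j 12}{3} = \frac{24 j}{3} = 8 j$)
$t{\left(T,B \right)} = B + T$
$\frac{82317 + K{\left(-208 \right)}}{t{\left(542,-108 \right)} - 254186} = \frac{82317 + 8 \left(-208\right)}{\left(-108 + 542\right) - 254186} = \frac{82317 - 1664}{434 - 254186} = \frac{80653}{-253752} = 80653 \left(- \frac{1}{253752}\right) = - \frac{80653}{253752}$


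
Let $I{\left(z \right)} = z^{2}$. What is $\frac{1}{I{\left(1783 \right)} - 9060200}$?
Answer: $- \frac{1}{5881111} \approx -1.7004 \cdot 10^{-7}$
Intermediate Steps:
$\frac{1}{I{\left(1783 \right)} - 9060200} = \frac{1}{1783^{2} - 9060200} = \frac{1}{3179089 - 9060200} = \frac{1}{-5881111} = - \frac{1}{5881111}$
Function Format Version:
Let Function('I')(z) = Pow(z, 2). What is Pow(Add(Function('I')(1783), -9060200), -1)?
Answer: Rational(-1, 5881111) ≈ -1.7004e-7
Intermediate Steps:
Pow(Add(Function('I')(1783), -9060200), -1) = Pow(Add(Pow(1783, 2), -9060200), -1) = Pow(Add(3179089, -9060200), -1) = Pow(-5881111, -1) = Rational(-1, 5881111)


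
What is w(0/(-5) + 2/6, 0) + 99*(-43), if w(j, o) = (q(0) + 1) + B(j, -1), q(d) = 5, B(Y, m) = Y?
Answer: -12752/3 ≈ -4250.7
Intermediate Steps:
w(j, o) = 6 + j (w(j, o) = (5 + 1) + j = 6 + j)
w(0/(-5) + 2/6, 0) + 99*(-43) = (6 + (0/(-5) + 2/6)) + 99*(-43) = (6 + (0*(-⅕) + 2*(⅙))) - 4257 = (6 + (0 + ⅓)) - 4257 = (6 + ⅓) - 4257 = 19/3 - 4257 = -12752/3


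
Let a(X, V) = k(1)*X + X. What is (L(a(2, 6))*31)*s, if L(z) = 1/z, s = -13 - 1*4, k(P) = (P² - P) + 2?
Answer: -527/6 ≈ -87.833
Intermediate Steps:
k(P) = 2 + P² - P
a(X, V) = 3*X (a(X, V) = (2 + 1² - 1*1)*X + X = (2 + 1 - 1)*X + X = 2*X + X = 3*X)
s = -17 (s = -13 - 4 = -17)
(L(a(2, 6))*31)*s = (31/(3*2))*(-17) = (31/6)*(-17) = -527/6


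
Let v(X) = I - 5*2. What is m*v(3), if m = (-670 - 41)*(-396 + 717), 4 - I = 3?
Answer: 2054079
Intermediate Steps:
I = 1 (I = 4 - 1*3 = 4 - 3 = 1)
m = -228231 (m = -711*321 = -228231)
v(X) = -9 (v(X) = 1 - 5*2 = 1 - 10 = -9)
m*v(3) = -228231*(-9) = 2054079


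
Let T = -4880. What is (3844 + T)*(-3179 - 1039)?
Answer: 4369848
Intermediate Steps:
(3844 + T)*(-3179 - 1039) = (3844 - 4880)*(-3179 - 1039) = -1036*(-4218) = 4369848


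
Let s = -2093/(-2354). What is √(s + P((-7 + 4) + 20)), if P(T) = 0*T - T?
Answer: 5*I*√3571018/2354 ≈ 4.0138*I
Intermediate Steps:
s = 2093/2354 (s = -2093*(-1/2354) = 2093/2354 ≈ 0.88912)
P(T) = -T (P(T) = 0 - T = -T)
√(s + P((-7 + 4) + 20)) = √(2093/2354 - ((-7 + 4) + 20)) = √(2093/2354 - (-3 + 20)) = √(2093/2354 - 1*17) = √(2093/2354 - 17) = √(-37925/2354) = 5*I*√3571018/2354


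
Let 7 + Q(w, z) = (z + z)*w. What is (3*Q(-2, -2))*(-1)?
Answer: -3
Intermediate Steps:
Q(w, z) = -7 + 2*w*z (Q(w, z) = -7 + (z + z)*w = -7 + (2*z)*w = -7 + 2*w*z)
(3*Q(-2, -2))*(-1) = (3*(-7 + 2*(-2)*(-2)))*(-1) = (3*(-7 + 8))*(-1) = (3*1)*(-1) = 3*(-1) = -3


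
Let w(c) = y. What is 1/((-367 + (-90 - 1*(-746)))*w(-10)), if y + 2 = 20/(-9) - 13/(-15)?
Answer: -45/43639 ≈ -0.0010312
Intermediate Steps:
y = -151/45 (y = -2 + (20/(-9) - 13/(-15)) = -2 + (20*(-⅑) - 13*(-1/15)) = -2 + (-20/9 + 13/15) = -2 - 61/45 = -151/45 ≈ -3.3556)
w(c) = -151/45
1/((-367 + (-90 - 1*(-746)))*w(-10)) = 1/((-367 + (-90 - 1*(-746)))*(-151/45)) = 1/((-367 + (-90 + 746))*(-151/45)) = 1/((-367 + 656)*(-151/45)) = 1/(289*(-151/45)) = 1/(-43639/45) = -45/43639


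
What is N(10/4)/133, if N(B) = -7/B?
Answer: -2/95 ≈ -0.021053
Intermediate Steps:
N(10/4)/133 = -7/(10/4)/133 = -7/(10*(¼))*(1/133) = -7/5/2*(1/133) = -7*⅖*(1/133) = -14/5*1/133 = -2/95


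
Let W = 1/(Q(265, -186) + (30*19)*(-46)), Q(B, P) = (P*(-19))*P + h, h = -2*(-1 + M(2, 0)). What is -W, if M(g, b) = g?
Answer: 1/683546 ≈ 1.4630e-6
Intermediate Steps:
h = -2 (h = -2*(-1 + 2) = -2*1 = -2)
Q(B, P) = -2 - 19*P² (Q(B, P) = (P*(-19))*P - 2 = (-19*P)*P - 2 = -19*P² - 2 = -2 - 19*P²)
W = -1/683546 (W = 1/((-2 - 19*(-186)²) + (30*19)*(-46)) = 1/((-2 - 19*34596) + 570*(-46)) = 1/((-2 - 657324) - 26220) = 1/(-657326 - 26220) = 1/(-683546) = -1/683546 ≈ -1.4630e-6)
-W = -1*(-1/683546) = 1/683546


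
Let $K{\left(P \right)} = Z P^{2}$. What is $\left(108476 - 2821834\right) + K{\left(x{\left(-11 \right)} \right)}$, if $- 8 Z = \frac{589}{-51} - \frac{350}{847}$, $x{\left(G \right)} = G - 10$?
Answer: $- \frac{44640167855}{16456} \approx -2.7127 \cdot 10^{6}$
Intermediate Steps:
$x{\left(G \right)} = -10 + G$
$Z = \frac{73819}{49368}$ ($Z = - \frac{\frac{589}{-51} - \frac{350}{847}}{8} = - \frac{589 \left(- \frac{1}{51}\right) - \frac{50}{121}}{8} = - \frac{- \frac{589}{51} - \frac{50}{121}}{8} = \left(- \frac{1}{8}\right) \left(- \frac{73819}{6171}\right) = \frac{73819}{49368} \approx 1.4953$)
$K{\left(P \right)} = \frac{73819 P^{2}}{49368}$
$\left(108476 - 2821834\right) + K{\left(x{\left(-11 \right)} \right)} = \left(108476 - 2821834\right) + \frac{73819 \left(-10 - 11\right)^{2}}{49368} = -2713358 + \frac{73819 \left(-21\right)^{2}}{49368} = -2713358 + \frac{73819}{49368} \cdot 441 = -2713358 + \frac{10851393}{16456} = - \frac{44640167855}{16456}$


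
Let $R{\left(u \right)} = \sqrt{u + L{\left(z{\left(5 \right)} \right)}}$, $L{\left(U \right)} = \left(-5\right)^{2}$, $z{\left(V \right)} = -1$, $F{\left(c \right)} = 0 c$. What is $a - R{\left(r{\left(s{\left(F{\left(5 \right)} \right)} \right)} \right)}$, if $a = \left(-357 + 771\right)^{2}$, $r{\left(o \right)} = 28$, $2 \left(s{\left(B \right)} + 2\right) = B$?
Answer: $171396 - \sqrt{53} \approx 1.7139 \cdot 10^{5}$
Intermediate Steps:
$F{\left(c \right)} = 0$
$L{\left(U \right)} = 25$
$s{\left(B \right)} = -2 + \frac{B}{2}$
$R{\left(u \right)} = \sqrt{25 + u}$ ($R{\left(u \right)} = \sqrt{u + 25} = \sqrt{25 + u}$)
$a = 171396$ ($a = 414^{2} = 171396$)
$a - R{\left(r{\left(s{\left(F{\left(5 \right)} \right)} \right)} \right)} = 171396 - \sqrt{25 + 28} = 171396 - \sqrt{53}$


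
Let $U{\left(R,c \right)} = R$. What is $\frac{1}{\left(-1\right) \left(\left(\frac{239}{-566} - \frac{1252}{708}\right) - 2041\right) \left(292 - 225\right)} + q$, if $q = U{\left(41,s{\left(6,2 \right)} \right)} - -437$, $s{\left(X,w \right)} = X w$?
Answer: $\frac{6555431600180}{13714291841} \approx 478.0$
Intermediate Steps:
$q = 478$ ($q = 41 - -437 = 41 + 437 = 478$)
$\frac{1}{\left(-1\right) \left(\left(\frac{239}{-566} - \frac{1252}{708}\right) - 2041\right) \left(292 - 225\right)} + q = \frac{1}{\left(-1\right) \left(\left(\frac{239}{-566} - \frac{1252}{708}\right) - 2041\right) \left(292 - 225\right)} + 478 = \frac{1}{\left(-1\right) \left(\left(239 \left(- \frac{1}{566}\right) - \frac{313}{177}\right) - 2041\right) 67} + 478 = \frac{1}{\left(-1\right) \left(\left(- \frac{239}{566} - \frac{313}{177}\right) - 2041\right) 67} + 478 = \frac{1}{\left(-1\right) \left(- \frac{219461}{100182} - 2041\right) 67} + 478 = \frac{1}{\left(-1\right) \left(\left(- \frac{204690923}{100182}\right) 67\right)} + 478 = \frac{1}{\left(-1\right) \left(- \frac{13714291841}{100182}\right)} + 478 = \frac{1}{\frac{13714291841}{100182}} + 478 = \frac{100182}{13714291841} + 478 = \frac{6555431600180}{13714291841}$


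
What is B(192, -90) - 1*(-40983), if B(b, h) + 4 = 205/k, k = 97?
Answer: 3975168/97 ≈ 40981.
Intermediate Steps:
B(b, h) = -183/97 (B(b, h) = -4 + 205/97 = -183/97)
B(192, -90) - 1*(-40983) = -183/97 - 1*(-40983) = -183/97 + 40983 = 3975168/97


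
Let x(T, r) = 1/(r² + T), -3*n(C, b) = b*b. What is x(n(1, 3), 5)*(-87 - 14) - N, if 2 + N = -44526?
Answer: 979515/22 ≈ 44523.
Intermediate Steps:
N = -44528 (N = -2 - 44526 = -44528)
n(C, b) = -b²/3 (n(C, b) = -b*b/3 = -b²/3)
x(T, r) = 1/(T + r²)
x(n(1, 3), 5)*(-87 - 14) - N = (-87 - 14)/(-⅓*3² + 5²) - 1*(-44528) = -101/(-⅓*9 + 25) + 44528 = -101/(-3 + 25) + 44528 = -101/22 + 44528 = 979515/22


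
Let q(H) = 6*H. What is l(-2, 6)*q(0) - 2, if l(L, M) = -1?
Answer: -2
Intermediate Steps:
l(-2, 6)*q(0) - 2 = -6*0 - 2 = -1*0 - 2 = 0 - 2 = -2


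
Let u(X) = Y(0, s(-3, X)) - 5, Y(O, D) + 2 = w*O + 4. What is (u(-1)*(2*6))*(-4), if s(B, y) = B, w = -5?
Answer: 144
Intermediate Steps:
Y(O, D) = 2 - 5*O (Y(O, D) = -2 + (-5*O + 4) = -2 + (4 - 5*O) = 2 - 5*O)
u(X) = -3 (u(X) = (2 - 5*0) - 5 = (2 + 0) - 5 = 2 - 5 = -3)
(u(-1)*(2*6))*(-4) = -6*6*(-4) = -3*12*(-4) = -36*(-4) = 144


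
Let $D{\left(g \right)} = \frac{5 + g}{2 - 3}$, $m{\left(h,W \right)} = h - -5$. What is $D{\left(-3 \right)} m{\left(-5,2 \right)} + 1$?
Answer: $1$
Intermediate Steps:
$m{\left(h,W \right)} = 5 + h$ ($m{\left(h,W \right)} = h + 5 = 5 + h$)
$D{\left(g \right)} = -5 - g$ ($D{\left(g \right)} = \frac{5 + g}{-1} = \left(5 + g\right) \left(-1\right) = -5 - g$)
$D{\left(-3 \right)} m{\left(-5,2 \right)} + 1 = \left(-5 - -3\right) \left(5 - 5\right) + 1 = \left(-5 + 3\right) 0 + 1 = \left(-2\right) 0 + 1 = 0 + 1 = 1$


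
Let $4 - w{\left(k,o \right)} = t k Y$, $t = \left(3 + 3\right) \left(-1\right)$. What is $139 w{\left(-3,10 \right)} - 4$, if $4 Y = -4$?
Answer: $3054$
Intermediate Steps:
$t = -6$ ($t = 6 \left(-1\right) = -6$)
$Y = -1$ ($Y = \frac{1}{4} \left(-4\right) = -1$)
$w{\left(k,o \right)} = 4 - 6 k$ ($w{\left(k,o \right)} = 4 - - 6 k \left(-1\right) = 4 - 6 k$)
$139 w{\left(-3,10 \right)} - 4 = 139 \left(4 - -18\right) - 4 = 139 \left(4 + 18\right) - 4 = 139 \cdot 22 - 4 = 3058 - 4 = 3054$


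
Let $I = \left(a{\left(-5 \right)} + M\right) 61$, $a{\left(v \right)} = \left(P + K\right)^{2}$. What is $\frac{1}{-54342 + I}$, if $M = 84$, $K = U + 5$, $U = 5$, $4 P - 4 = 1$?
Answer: $- \frac{16}{663963} \approx -2.4098 \cdot 10^{-5}$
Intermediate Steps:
$P = \frac{5}{4}$ ($P = 1 + \frac{1}{4} \cdot 1 = 1 + \frac{1}{4} = \frac{5}{4} \approx 1.25$)
$K = 10$ ($K = 5 + 5 = 10$)
$a{\left(v \right)} = \frac{2025}{16}$ ($a{\left(v \right)} = \left(\frac{5}{4} + 10\right)^{2} = \left(\frac{45}{4}\right)^{2} = \frac{2025}{16}$)
$I = \frac{205509}{16}$ ($I = \left(\frac{2025}{16} + 84\right) 61 = \frac{3369}{16} \cdot 61 = \frac{205509}{16} \approx 12844.0$)
$\frac{1}{-54342 + I} = \frac{1}{-54342 + \frac{205509}{16}} = \frac{1}{- \frac{663963}{16}} = - \frac{16}{663963}$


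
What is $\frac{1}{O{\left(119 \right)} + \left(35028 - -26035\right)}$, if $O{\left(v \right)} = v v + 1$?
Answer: $\frac{1}{75225} \approx 1.3293 \cdot 10^{-5}$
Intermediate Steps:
$O{\left(v \right)} = 1 + v^{2}$ ($O{\left(v \right)} = v^{2} + 1 = 1 + v^{2}$)
$\frac{1}{O{\left(119 \right)} + \left(35028 - -26035\right)} = \frac{1}{\left(1 + 119^{2}\right) + \left(35028 - -26035\right)} = \frac{1}{\left(1 + 14161\right) + \left(35028 + 26035\right)} = \frac{1}{14162 + 61063} = \frac{1}{75225}$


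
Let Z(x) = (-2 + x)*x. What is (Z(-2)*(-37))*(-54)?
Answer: 15984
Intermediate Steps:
Z(x) = x*(-2 + x)
(Z(-2)*(-37))*(-54) = (-2*(-2 - 2)*(-37))*(-54) = (-2*(-4)*(-37))*(-54) = (8*(-37))*(-54) = -296*(-54) = 15984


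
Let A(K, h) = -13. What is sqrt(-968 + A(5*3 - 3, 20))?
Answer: 3*I*sqrt(109) ≈ 31.321*I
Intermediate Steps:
sqrt(-968 + A(5*3 - 3, 20)) = sqrt(-968 - 13) = sqrt(-981) = 3*I*sqrt(109)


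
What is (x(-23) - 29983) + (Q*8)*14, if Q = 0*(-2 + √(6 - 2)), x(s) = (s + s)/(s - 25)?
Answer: -719569/24 ≈ -29982.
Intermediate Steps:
x(s) = 2*s/(-25 + s) (x(s) = (2*s)/(-25 + s) = 2*s/(-25 + s))
Q = 0 (Q = 0*(-2 + √4) = 0*(-2 + 2) = 0*0 = 0)
(x(-23) - 29983) + (Q*8)*14 = (2*(-23)/(-25 - 23) - 29983) + (0*8)*14 = (2*(-23)/(-48) - 29983) + 0*14 = (2*(-23)*(-1/48) - 29983) + 0 = (23/24 - 29983) + 0 = -719569/24 + 0 = -719569/24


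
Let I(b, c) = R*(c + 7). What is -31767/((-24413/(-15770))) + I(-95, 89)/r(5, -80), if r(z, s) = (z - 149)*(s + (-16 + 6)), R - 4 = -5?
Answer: -67630379063/3295755 ≈ -20520.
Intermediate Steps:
R = -1 (R = 4 - 5 = -1)
r(z, s) = (-149 + z)*(-10 + s) (r(z, s) = (-149 + z)*(s - 10) = (-149 + z)*(-10 + s))
I(b, c) = -7 - c (I(b, c) = -(c + 7) = -(7 + c) = -7 - c)
-31767/((-24413/(-15770))) + I(-95, 89)/r(5, -80) = -31767/((-24413/(-15770))) + (-7 - 1*89)/(1490 - 149*(-80) - 10*5 - 80*5) = -31767/((-24413*(-1/15770))) + (-7 - 89)/(1490 + 11920 - 50 - 400) = -31767/24413/15770 - 96/12960 = -31767*15770/24413 - 96*1/12960 = -500965590/24413 - 1/135 = -67630379063/3295755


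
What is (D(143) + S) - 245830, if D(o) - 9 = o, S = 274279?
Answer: 28601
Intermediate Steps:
D(o) = 9 + o
(D(143) + S) - 245830 = ((9 + 143) + 274279) - 245830 = (152 + 274279) - 245830 = 274431 - 245830 = 28601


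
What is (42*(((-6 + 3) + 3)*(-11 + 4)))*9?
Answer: 0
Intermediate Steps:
(42*(((-6 + 3) + 3)*(-11 + 4)))*9 = (42*((-3 + 3)*(-7)))*9 = (42*(0*(-7)))*9 = (42*0)*9 = 0*9 = 0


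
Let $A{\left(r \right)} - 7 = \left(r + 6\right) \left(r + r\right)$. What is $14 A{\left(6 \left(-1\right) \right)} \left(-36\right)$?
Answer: $-3528$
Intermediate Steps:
$A{\left(r \right)} = 7 + 2 r \left(6 + r\right)$ ($A{\left(r \right)} = 7 + \left(r + 6\right) \left(r + r\right) = 7 + \left(6 + r\right) 2 r = 7 + 2 r \left(6 + r\right)$)
$14 A{\left(6 \left(-1\right) \right)} \left(-36\right) = 14 \left(7 + 2 \left(6 \left(-1\right)\right)^{2} + 12 \cdot 6 \left(-1\right)\right) \left(-36\right) = 14 \left(7 + 2 \left(-6\right)^{2} + 12 \left(-6\right)\right) \left(-36\right) = 14 \left(7 + 2 \cdot 36 - 72\right) \left(-36\right) = 14 \left(7 + 72 - 72\right) \left(-36\right) = 14 \cdot 7 \left(-36\right) = 98 \left(-36\right) = -3528$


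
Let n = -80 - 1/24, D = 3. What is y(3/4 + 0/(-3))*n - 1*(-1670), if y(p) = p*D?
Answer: 47677/32 ≈ 1489.9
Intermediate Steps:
y(p) = 3*p (y(p) = p*3 = 3*p)
n = -1921/24 (n = -80 - 1*1/24 = -80 - 1/24 = -1921/24 ≈ -80.042)
y(3/4 + 0/(-3))*n - 1*(-1670) = (3*(3/4 + 0/(-3)))*(-1921/24) - 1*(-1670) = (3*(3*(¼) + 0*(-⅓)))*(-1921/24) + 1670 = (3*(¾ + 0))*(-1921/24) + 1670 = (3*(¾))*(-1921/24) + 1670 = (9/4)*(-1921/24) + 1670 = -5763/32 + 1670 = 47677/32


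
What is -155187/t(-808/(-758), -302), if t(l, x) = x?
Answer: 155187/302 ≈ 513.86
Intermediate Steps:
-155187/t(-808/(-758), -302) = -155187/(-302) = -155187*(-1/302) = 155187/302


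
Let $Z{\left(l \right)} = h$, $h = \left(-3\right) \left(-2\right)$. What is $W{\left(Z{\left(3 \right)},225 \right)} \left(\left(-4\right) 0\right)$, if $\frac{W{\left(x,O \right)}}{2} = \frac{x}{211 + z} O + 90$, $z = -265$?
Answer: $0$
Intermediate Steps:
$h = 6$
$Z{\left(l \right)} = 6$
$W{\left(x,O \right)} = 180 - \frac{O x}{27}$ ($W{\left(x,O \right)} = 2 \left(\frac{x}{211 - 265} O + 90\right) = 2 \left(\frac{x}{-54} O + 90\right) = 2 \left(- \frac{x}{54} O + 90\right) = 2 \left(- \frac{O x}{54} + 90\right) = 2 \left(90 - \frac{O x}{54}\right) = 180 - \frac{O x}{27}$)
$W{\left(Z{\left(3 \right)},225 \right)} \left(\left(-4\right) 0\right) = \left(180 - \frac{25}{3} \cdot 6\right) \left(\left(-4\right) 0\right) = \left(180 - 50\right) 0 = 130 \cdot 0 = 0$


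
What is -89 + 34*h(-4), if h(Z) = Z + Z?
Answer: -361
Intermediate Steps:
h(Z) = 2*Z
-89 + 34*h(-4) = -89 + 34*(2*(-4)) = -89 + 34*(-8) = -89 - 272 = -361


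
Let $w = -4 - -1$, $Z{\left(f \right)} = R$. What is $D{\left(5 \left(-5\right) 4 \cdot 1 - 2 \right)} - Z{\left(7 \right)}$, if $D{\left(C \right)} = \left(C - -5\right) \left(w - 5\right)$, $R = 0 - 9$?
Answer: $785$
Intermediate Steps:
$R = -9$ ($R = 0 - 9 = -9$)
$Z{\left(f \right)} = -9$
$w = -3$ ($w = -4 + 1 = -3$)
$D{\left(C \right)} = -40 - 8 C$ ($D{\left(C \right)} = \left(C - -5\right) \left(-3 - 5\right) = \left(C + 5\right) \left(-8\right) = \left(5 + C\right) \left(-8\right) = -40 - 8 C$)
$D{\left(5 \left(-5\right) 4 \cdot 1 - 2 \right)} - Z{\left(7 \right)} = \left(-40 - 8 \left(5 \left(-5\right) 4 \cdot 1 - 2\right)\right) - -9 = \left(-40 - 8 \left(5 \left(\left(-20\right) 1\right) - 2\right)\right) + 9 = \left(-40 - 8 \left(5 \left(-20\right) - 2\right)\right) + 9 = \left(-40 - 8 \left(-100 - 2\right)\right) + 9 = \left(-40 - -816\right) + 9 = \left(-40 + 816\right) + 9 = 776 + 9 = 785$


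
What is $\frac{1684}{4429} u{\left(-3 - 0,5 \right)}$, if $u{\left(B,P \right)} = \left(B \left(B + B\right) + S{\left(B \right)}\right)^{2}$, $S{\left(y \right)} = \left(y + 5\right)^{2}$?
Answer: $\frac{815056}{4429} \approx 184.03$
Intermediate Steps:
$S{\left(y \right)} = \left(5 + y\right)^{2}$
$u{\left(B,P \right)} = \left(\left(5 + B\right)^{2} + 2 B^{2}\right)^{2}$ ($u{\left(B,P \right)} = \left(B \left(B + B\right) + \left(5 + B\right)^{2}\right)^{2} = \left(B 2 B + \left(5 + B\right)^{2}\right)^{2} = \left(2 B^{2} + \left(5 + B\right)^{2}\right)^{2} = \left(\left(5 + B\right)^{2} + 2 B^{2}\right)^{2}$)
$\frac{1684}{4429} u{\left(-3 - 0,5 \right)} = \frac{1684}{4429} \left(\left(5 - 3\right)^{2} + 2 \left(-3 - 0\right)^{2}\right)^{2} = 1684 \cdot \frac{1}{4429} \left(\left(5 + \left(-3 + 0\right)\right)^{2} + 2 \left(-3 + 0\right)^{2}\right)^{2} = \frac{1684 \left(\left(5 - 3\right)^{2} + 2 \left(-3\right)^{2}\right)^{2}}{4429} = \frac{1684 \left(2^{2} + 2 \cdot 9\right)^{2}}{4429} = \frac{1684 \left(4 + 18\right)^{2}}{4429} = \frac{1684 \cdot 22^{2}}{4429} = \frac{1684}{4429} \cdot 484 = \frac{815056}{4429}$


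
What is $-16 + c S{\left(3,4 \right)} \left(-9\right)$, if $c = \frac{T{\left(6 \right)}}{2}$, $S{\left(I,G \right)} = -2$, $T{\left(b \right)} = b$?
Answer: $38$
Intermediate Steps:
$c = 3$ ($c = \frac{6}{2} = 6 \cdot \frac{1}{2} = 3$)
$-16 + c S{\left(3,4 \right)} \left(-9\right) = -16 + 3 \left(-2\right) \left(-9\right) = -16 - -54 = -16 + 54 = 38$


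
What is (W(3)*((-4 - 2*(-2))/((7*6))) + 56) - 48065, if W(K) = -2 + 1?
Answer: -48009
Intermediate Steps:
W(K) = -1
(W(3)*((-4 - 2*(-2))/((7*6))) + 56) - 48065 = (-(-4 - 2*(-2))/(7*6) + 56) - 48065 = (-(-4 + 4)/42 + 56) - 48065 = (-0/42 + 56) - 48065 = (-1*0 + 56) - 48065 = (0 + 56) - 48065 = 56 - 48065 = -48009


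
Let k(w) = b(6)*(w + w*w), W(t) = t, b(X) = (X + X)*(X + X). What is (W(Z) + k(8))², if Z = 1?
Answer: 107516161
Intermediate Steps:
b(X) = 4*X² (b(X) = (2*X)*(2*X) = 4*X²)
k(w) = 144*w + 144*w² (k(w) = (4*6²)*(w + w*w) = (4*36)*(w + w²) = 144*(w + w²) = 144*w + 144*w²)
(W(Z) + k(8))² = (1 + 144*8*(1 + 8))² = (1 + 144*8*9)² = (1 + 10368)² = 10369² = 107516161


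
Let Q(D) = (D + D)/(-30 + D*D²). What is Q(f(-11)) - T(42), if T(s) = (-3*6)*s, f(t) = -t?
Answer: 983578/1301 ≈ 756.02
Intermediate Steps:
T(s) = -18*s
Q(D) = 2*D/(-30 + D³) (Q(D) = (2*D)/(-30 + D³) = 2*D/(-30 + D³))
Q(f(-11)) - T(42) = 2*(-1*(-11))/(-30 + (-1*(-11))³) - (-18)*42 = 2*11/(-30 + 11³) - 1*(-756) = 2*11/(-30 + 1331) + 756 = 2*11/1301 + 756 = 2*11*(1/1301) + 756 = 22/1301 + 756 = 983578/1301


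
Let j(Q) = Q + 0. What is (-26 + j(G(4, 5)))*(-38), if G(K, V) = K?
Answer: 836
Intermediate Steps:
j(Q) = Q
(-26 + j(G(4, 5)))*(-38) = (-26 + 4)*(-38) = -22*(-38) = 836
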